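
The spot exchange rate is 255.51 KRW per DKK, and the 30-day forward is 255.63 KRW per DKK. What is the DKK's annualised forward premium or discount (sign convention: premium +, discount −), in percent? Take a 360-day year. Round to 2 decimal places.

+0.56%

T = 30/360 years.
DKK trades forward at +0.04696% vs spot over the period.
Per annum: 0.0004696 / (30/360) = 0.005635 = 0.56%.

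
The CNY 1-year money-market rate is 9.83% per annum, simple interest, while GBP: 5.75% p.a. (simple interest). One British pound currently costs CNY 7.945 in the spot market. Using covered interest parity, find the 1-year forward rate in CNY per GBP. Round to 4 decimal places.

8.2515

T = 1 year.
CNY growth factor: 1 + 0.0983×1 = 1.098300.
GBP growth factor: 1 + 0.0575×1 = 1.057500.
Forward (CNY per GBP) = 7.945 × 1.098300 / 1.057500 = 8.251530.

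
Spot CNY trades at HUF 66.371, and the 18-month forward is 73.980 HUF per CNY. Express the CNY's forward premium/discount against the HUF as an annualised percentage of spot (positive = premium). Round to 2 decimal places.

+7.64%

T = 18/12 years.
CNY trades forward at +11.46434% vs spot over the period.
Per annum: 0.1146434 / (18/12) = 0.076429 = 7.64%.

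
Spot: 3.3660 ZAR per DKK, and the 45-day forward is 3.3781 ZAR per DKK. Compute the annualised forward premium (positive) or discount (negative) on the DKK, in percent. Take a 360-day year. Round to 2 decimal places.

+2.88%

T = 45/360 years.
(F − S)/S = (3.3781 − 3.366)/3.366 = 0.0035948.
×(1/T) gives 2.88% p.a.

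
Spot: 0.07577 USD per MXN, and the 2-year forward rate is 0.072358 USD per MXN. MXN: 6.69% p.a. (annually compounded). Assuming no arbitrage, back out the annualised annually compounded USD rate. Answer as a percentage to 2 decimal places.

4.26%

T = 2 years.
CIP gives F = S · g_USD/g_MXN, so g_USD/g_MXN = 0.072358/0.07577 = 0.9549690.
The MXN side grows by (1 + 0.0669)^2 = 1.1382756.
So the USD growth factor = 1.0870179.
Annualise: 1.0870179^(1/2) − 1 = 0.042602 = 4.26%.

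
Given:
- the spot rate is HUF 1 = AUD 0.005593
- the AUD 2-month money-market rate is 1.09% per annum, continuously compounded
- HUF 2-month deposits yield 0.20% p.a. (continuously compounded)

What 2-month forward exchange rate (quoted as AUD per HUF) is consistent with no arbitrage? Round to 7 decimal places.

T = 2/12 years.
AUD growth factor: e^(0.0109×2/12) = 1.0018183.
Growth of 1 HUF over T: e^(0.0020×2/12) = 1.0003334.
So F = 0.005593 × 1.0018183 / 1.0003334 = 0.005601302 (AUD/HUF).

0.0056013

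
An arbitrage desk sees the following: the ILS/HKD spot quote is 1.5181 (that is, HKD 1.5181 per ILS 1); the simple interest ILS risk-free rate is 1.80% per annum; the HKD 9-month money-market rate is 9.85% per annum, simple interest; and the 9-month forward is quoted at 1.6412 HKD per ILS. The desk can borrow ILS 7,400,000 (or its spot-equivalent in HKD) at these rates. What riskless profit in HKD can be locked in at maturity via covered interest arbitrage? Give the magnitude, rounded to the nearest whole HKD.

HKD 244,989

T = 9/12 years.
Invest the ILS and cover forward: 7,400,000 × 1.013500 × 1.6412 = HKD 12,308,835.88.
Convert at spot and invest in HKD: 7,400,000 × 1.5181 × 1.073875 = HKD 12,063,847.32.
The quoted forward overvalues ILS, so borrow HKD, buy ILS at spot, deposit the ILS at 1.80%, and sell the proceeds forward at 1.6412.
The gap between the two covered legs is HKD 244,989.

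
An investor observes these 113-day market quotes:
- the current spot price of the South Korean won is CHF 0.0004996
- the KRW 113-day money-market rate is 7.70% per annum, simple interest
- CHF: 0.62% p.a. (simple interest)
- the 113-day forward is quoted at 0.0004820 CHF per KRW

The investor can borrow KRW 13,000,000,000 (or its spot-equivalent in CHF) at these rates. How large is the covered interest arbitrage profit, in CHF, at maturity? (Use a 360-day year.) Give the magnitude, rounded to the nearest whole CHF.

CHF 89,994

T = 113/360 years.
Invest the KRW and cover forward: 13,000,000,000 × 1.024169444 × 0.0004820 = CHF 6,417,445.74.
Convert at spot and invest in CHF: 13,000,000,000 × 0.0004996 × 1.001946111 = CHF 6,507,439.60.
The quoted forward undervalues KRW, so borrow KRW, convert to CHF at spot, deposit the CHF at 0.62%, and buy KRW forward at 0.0004820 to cover the loan.
The gap between the two covered legs is CHF 89,994.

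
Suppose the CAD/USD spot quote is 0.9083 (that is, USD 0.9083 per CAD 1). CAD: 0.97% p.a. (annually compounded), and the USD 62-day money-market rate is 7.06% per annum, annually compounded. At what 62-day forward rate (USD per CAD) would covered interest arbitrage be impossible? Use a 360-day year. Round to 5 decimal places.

T = 62/360 years.
USD accumulates by (1 + 0.0706)^(62/360) = 1.0118182.
Growth of 1 CAD over T: (1 + 0.0097)^(62/360) = 1.0016639.
CIP: F = S · (grow USD)/(grow CAD) = 0.9083 × 1.0118182/1.0016639 = 0.9175078 USD per CAD.

0.91751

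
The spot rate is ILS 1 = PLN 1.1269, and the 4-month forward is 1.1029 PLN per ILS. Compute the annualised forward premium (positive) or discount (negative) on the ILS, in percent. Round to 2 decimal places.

T = 4/12 years.
(F − S)/S = (1.1029 − 1.1269)/1.1269 = -0.0212974.
Annualise by dividing by T: -0.0212974 / (4/12) = -0.063892 → -6.39%.

-6.39%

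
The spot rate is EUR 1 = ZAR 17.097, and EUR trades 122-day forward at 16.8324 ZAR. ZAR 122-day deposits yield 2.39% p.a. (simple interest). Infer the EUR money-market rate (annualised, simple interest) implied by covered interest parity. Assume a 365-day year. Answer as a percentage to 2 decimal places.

T = 122/365 years.
F/S = 16.8324/17.097 = 0.9845236 = (growth of ZAR) / (growth of EUR).
The ZAR side grows by 1 + 0.0239×122/365 = 1.0079885.
Hence g_EUR = 1.0238338.
r = (1.0238338 − 1)/(122/365) = 0.071306 → 7.13%.

7.13%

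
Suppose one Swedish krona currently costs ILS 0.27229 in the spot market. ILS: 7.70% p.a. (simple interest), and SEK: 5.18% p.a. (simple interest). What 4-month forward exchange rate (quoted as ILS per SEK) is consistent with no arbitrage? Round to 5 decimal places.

0.27454

T = 4/12 years.
Growth of 1 ILS over T: 1 + 0.0770×4/12 = 1.0256667.
SEK accumulates by 1 + 0.0518×4/12 = 1.0172667.
Forward (ILS per SEK) = 0.27229 × 1.0256667 / 1.0172667 = 0.2745384.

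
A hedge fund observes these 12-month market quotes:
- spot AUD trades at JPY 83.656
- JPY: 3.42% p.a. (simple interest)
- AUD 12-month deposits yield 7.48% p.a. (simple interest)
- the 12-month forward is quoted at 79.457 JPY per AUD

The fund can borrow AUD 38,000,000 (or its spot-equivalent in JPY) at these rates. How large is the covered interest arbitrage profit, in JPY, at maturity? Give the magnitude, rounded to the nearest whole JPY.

T = 1 year.
Route A — deposit AUD, sell forward: 38,000,000 × 1.074800 × 79.457 = JPY 3,245,214,576.80.
Route B — convert at spot, deposit JPY: 38,000,000 × 83.656 × 1.034200 = JPY 3,287,647,337.60.
The quoted forward undervalues AUD, so borrow AUD, convert to JPY at spot, deposit the JPY at 3.42%, and buy AUD forward at 79.457 to cover the loan.
Arbitrage profit = |3,245,214,576.80 − 3,287,647,337.60| = JPY 42,432,761.

JPY 42,432,761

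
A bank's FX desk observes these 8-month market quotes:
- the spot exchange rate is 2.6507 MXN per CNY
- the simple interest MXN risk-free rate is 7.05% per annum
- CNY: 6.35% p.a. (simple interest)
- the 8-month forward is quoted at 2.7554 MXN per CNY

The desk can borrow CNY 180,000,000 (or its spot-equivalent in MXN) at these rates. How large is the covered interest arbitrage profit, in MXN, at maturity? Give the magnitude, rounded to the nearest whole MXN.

MXN 17,417,226

T = 8/12 years.
Invest the CNY and cover forward: 180,000,000 × 1.04233333333 × 2.7554 = MXN 516,968,148.00.
Convert at spot and invest in MXN: 180,000,000 × 2.6507 × 1.047000 = MXN 499,550,922.00.
The quoted forward overvalues CNY, so borrow MXN, buy CNY at spot, deposit the CNY at 6.35%, and sell the proceeds forward at 2.7554.
The gap between the two covered legs is MXN 17,417,226.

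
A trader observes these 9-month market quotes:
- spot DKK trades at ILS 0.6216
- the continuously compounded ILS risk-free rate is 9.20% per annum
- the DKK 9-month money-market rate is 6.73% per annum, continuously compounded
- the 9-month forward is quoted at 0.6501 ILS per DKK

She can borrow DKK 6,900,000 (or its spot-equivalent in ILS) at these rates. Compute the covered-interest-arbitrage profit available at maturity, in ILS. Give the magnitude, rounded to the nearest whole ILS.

T = 9/12 years.
Route A — deposit DKK, sell forward: 6,900,000 × 1.051770569 × 0.6501 = ILS 4,717,916.72.
Route B — convert at spot, deposit ILS: 6,900,000 × 0.6216 × 1.071436209 = ILS 4,595,432.76.
The quoted forward overvalues DKK, so borrow ILS, buy DKK at spot, deposit the DKK at 6.73%, and sell the proceeds forward at 0.6501.
The gap between the two covered legs is ILS 122,484.

ILS 122,484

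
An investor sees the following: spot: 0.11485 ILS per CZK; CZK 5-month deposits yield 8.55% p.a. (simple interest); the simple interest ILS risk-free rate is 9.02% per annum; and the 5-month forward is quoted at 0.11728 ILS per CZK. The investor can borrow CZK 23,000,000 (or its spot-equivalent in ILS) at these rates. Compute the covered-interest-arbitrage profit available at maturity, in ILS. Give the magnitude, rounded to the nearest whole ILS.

T = 5/12 years.
Keep in CZK, deliver into the forward: 23,000,000·1.035625·0.11728 = ILS 2,793,536.30.
Swap to ILS now, deposit: 23,000,000·0.11485·1.037583333 = ILS 2,740,828.25.
The quoted forward overvalues CZK, so borrow ILS, buy CZK at spot, deposit the CZK at 8.55%, and sell the proceeds forward at 0.11728.
Profit = 2,793,536.30 − 2,740,828.25 = ILS 52,708.

ILS 52,708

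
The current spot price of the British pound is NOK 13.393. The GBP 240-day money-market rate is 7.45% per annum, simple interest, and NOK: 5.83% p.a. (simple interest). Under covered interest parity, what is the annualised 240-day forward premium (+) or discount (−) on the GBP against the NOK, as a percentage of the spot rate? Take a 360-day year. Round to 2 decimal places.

T = 240/360 years.
CIP forward (NOK per GBP) = 13.393 × 1.0388667/1.0496667 = 13.255200.
Annualised premium = (F − S)/S × (1/T) = (13.255200 − 13.393)/13.393 ÷ (240/360) = -1.54%.

-1.54%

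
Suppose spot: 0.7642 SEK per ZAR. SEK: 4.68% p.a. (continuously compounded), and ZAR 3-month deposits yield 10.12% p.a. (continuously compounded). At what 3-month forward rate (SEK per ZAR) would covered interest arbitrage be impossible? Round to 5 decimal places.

T = 3/12 years.
SEK growth factor: e^(0.0468×3/12) = 1.0117687.
ZAR accumulates by e^(0.1012×3/12) = 1.0256228.
So F = 0.7642 × 1.0117687 / 1.0256228 = 0.7538772 (SEK/ZAR).

0.75388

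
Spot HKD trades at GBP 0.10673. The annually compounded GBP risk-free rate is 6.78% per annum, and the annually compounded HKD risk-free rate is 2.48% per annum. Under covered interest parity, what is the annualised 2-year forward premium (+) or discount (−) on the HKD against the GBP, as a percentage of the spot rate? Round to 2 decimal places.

+4.28%

T = 2 years.
F = S · g_GBP/g_HKD = 0.10673 × 1.1401968/1.050215 = 0.11587456.
Annualised premium = (F − S)/S × (1/T) = (0.11587456 − 0.10673)/0.10673 ÷ 2 = 4.28%.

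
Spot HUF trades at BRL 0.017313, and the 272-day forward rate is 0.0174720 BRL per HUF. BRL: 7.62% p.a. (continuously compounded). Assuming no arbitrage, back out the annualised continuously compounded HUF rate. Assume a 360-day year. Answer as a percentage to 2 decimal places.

6.41%

T = 272/360 years.
F/S = 0.017472/0.017313 = 1.0091839 = (growth of BRL) / (growth of HUF).
The BRL side grows by e^(0.0762×272/360) = 1.0592629.
So the HUF growth factor = 1.0496233.
r = ln(1.0496233)/(272/360) = 0.064100 → 6.41%.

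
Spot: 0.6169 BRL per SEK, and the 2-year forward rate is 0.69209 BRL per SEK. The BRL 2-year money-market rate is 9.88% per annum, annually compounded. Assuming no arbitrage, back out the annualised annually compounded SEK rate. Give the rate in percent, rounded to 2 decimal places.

3.74%

T = 2 years.
CIP gives F = S · g_BRL/g_SEK, so g_BRL/g_SEK = 0.69209/0.6169 = 1.1218836.
The BRL side grows by (1 + 0.0988)^2 = 1.2073614.
That pins the SEK growth at 1.0761913.
r = 1.0761913^(1/2) − 1 = 0.037396 → 3.74%.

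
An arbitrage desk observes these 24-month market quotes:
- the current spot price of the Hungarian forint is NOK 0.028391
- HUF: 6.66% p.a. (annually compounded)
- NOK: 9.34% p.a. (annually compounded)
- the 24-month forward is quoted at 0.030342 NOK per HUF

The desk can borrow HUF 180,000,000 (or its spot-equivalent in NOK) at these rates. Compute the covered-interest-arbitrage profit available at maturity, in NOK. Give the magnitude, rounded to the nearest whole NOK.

NOK 103,685

T = 2 years.
Keep in HUF, deliver into the forward: 180,000,000·1.13763556·0.030342 = NOK 6,213,264.87.
Swap to NOK now, deposit: 180,000,000·0.028391·1.19552356 = NOK 6,109,579.69.
The quoted forward overvalues HUF, so borrow NOK, buy HUF at spot, deposit the HUF at 6.66%, and sell the proceeds forward at 0.030342.
The gap between the two covered legs is NOK 103,685.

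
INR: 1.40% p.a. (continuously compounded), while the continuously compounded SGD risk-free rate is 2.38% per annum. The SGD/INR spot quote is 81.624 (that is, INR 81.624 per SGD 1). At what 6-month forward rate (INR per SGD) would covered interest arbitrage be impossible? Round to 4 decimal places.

T = 6/12 years.
INR growth factor: e^(0.0140×6/12) = 1.00702456.
Growth of 1 SGD over T: e^(0.0238×6/12) = 1.01197109.
Forward (INR per SGD) = 81.624 × 1.00702456 / 1.01197109 = 81.225021.

81.2250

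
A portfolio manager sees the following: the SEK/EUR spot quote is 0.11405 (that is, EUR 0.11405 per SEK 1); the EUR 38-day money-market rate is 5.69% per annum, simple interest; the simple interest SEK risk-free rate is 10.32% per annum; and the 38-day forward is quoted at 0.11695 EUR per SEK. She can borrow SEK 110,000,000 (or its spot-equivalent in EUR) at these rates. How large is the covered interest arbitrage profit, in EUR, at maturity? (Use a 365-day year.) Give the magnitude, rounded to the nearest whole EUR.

T = 38/365 years.
Route A — deposit SEK, sell forward: 110,000,000 × 1.0107441096 × 0.11695 = EUR 13,002,717.60.
Route B — convert at spot, deposit EUR: 110,000,000 × 0.11405 × 1.0059238356 = EUR 12,619,817.48.
The quoted forward overvalues SEK, so borrow EUR, buy SEK at spot, deposit the SEK at 10.32%, and sell the proceeds forward at 0.11695.
The gap between the two covered legs is EUR 382,900.

EUR 382,900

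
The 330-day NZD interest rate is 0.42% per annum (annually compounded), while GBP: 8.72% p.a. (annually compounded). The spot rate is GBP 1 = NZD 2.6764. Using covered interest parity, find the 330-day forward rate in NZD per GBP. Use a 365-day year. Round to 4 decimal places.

2.4910

T = 330/365 years.
NZD accumulates by (1 + 0.0042)^(330/365) = 1.0037965.
GBP accumulates by (1 + 0.0872)^(330/365) = 1.0785188.
CIP: F = S · (grow NZD)/(grow GBP) = 2.6764 × 1.0037965/1.0785188 = 2.490973 NZD per GBP.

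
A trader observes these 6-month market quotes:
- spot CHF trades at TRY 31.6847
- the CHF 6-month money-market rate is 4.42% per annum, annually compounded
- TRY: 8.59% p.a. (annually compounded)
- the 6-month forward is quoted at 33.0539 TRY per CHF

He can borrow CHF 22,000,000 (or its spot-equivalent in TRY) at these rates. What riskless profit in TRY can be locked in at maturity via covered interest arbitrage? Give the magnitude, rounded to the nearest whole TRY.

TRY 16,697,292

T = 6/12 years.
Invest the CHF and cover forward: 22,000,000 × 1.02186104731 × 33.0539 = TRY 743,082,843.18.
Convert at spot and invest in TRY: 22,000,000 × 31.6847 × 1.04206525707 = TRY 726,385,551.12.
The quoted forward overvalues CHF, so borrow TRY, buy CHF at spot, deposit the CHF at 4.42%, and sell the proceeds forward at 33.0539.
Arbitrage profit = |743,082,843.18 − 726,385,551.12| = TRY 16,697,292.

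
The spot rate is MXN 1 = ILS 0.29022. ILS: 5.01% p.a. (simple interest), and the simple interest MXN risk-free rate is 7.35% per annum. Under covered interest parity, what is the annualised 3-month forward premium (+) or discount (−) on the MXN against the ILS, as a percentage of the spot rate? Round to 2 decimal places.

-2.30%

T = 3/12 years.
F = S · g_ILS/g_MXN = 0.29022 × 1.012525/1.018375 = 0.28855285.
(F − S)/S ÷ T = (0.28855285 − 0.29022)/0.29022/(3/12) = -0.022978 → -2.30%.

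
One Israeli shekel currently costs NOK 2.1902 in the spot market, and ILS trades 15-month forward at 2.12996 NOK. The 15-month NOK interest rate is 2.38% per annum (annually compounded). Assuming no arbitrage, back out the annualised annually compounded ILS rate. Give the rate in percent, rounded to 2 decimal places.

4.69%

T = 15/12 years.
CIP gives F = S · g_NOK/g_ILS, so g_NOK/g_ILS = 2.12996/2.1902 = 0.9724957.
The NOK side grows by (1 + 0.0238)^(15/12) = 1.029838.
So the ILS growth factor = 1.0589641.
r = 1.0589641^(12/15) − 1 = 0.046899 → 4.69%.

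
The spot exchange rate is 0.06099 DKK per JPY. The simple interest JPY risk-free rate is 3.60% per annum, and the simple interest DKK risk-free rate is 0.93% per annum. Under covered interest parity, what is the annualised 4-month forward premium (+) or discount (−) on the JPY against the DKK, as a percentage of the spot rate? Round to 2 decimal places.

T = 4/12 years.
No-arbitrage forward: 0.06099 × 1.003100 / 1.012000 = 0.06045363 DKK/JPY.
Annualised premium = (F − S)/S × (1/T) = (0.06045363 − 0.06099)/0.06099 ÷ (4/12) = -2.64%.

-2.64%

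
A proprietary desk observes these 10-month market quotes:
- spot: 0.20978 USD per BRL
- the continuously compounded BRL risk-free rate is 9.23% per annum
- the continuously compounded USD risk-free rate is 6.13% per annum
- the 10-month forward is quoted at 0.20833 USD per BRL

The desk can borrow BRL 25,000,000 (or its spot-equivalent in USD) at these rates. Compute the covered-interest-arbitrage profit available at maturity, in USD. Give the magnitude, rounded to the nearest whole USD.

T = 10/12 years.
Keep in BRL, deliver into the forward: 25,000,000·1.079952077·0.20833 = USD 5,624,660.41.
Swap to USD now, deposit: 25,000,000·0.20978·1.052410591 = USD 5,519,367.34.
The quoted forward overvalues BRL, so borrow USD, buy BRL at spot, deposit the BRL at 9.23%, and sell the proceeds forward at 0.20833.
The gap between the two covered legs is USD 105,293.

USD 105,293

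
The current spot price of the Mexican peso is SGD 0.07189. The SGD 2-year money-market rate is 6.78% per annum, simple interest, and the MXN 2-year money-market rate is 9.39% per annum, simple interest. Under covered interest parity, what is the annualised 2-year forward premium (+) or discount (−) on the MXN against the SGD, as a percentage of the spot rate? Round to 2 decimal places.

-2.20%

T = 2 years.
F = S · g_SGD/g_MXN = 0.07189 × 1.135600/1.187800 = 0.06873067.
Annualised premium = (F − S)/S × (1/T) = (0.06873067 − 0.07189)/0.07189 ÷ 2 = -2.20%.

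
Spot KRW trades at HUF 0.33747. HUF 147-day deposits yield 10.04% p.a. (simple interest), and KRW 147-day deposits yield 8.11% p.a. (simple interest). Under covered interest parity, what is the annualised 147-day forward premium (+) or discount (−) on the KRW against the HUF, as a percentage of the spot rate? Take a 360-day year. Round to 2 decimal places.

+1.87%

T = 147/360 years.
CIP forward (HUF per KRW) = 0.33747 × 1.0409967/1.0331158 = 0.34004432.
Annualised premium = (F − S)/S × (1/T) = (0.34004432 − 0.33747)/0.33747 ÷ (147/360) = 1.87%.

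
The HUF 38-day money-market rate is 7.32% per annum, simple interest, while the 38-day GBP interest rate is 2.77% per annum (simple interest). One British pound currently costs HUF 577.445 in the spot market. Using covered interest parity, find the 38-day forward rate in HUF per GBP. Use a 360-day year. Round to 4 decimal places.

T = 38/360 years.
HUF accumulates by 1 + 0.0732×38/360 = 1.007726667.
GBP growth factor: 1 + 0.0277×38/360 = 1.002923889.
So F = 577.445 × 1.007726667 / 1.002923889 = 580.210255 (HUF/GBP).

580.2103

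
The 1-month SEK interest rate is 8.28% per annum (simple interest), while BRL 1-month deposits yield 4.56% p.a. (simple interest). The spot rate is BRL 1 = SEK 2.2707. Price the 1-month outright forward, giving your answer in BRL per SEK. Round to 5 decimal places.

0.43904

T = 1/12 years.
SEK accumulates by 1 + 0.0828×1/12 = 1.006900.
Growth of 1 BRL over T: 1 + 0.0456×1/12 = 1.003800.
Forward (SEK per BRL) = 2.2707 × 1.006900 / 1.003800 = 2.277713.
Quoted the other way: 1/2.277713 = 0.43904 BRL per SEK.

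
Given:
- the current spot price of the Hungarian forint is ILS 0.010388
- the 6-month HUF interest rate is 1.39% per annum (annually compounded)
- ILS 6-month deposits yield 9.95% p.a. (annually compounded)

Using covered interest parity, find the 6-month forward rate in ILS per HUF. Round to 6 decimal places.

0.010818

T = 6/12 years.
ILS growth factor: (1 + 0.0995)^(6/12) = 1.0485705.
Growth of 1 HUF over T: (1 + 0.0139)^(6/12) = 1.006926.
So F = 0.010388 × 1.0485705 / 1.006926 = 0.01081763 (ILS/HUF).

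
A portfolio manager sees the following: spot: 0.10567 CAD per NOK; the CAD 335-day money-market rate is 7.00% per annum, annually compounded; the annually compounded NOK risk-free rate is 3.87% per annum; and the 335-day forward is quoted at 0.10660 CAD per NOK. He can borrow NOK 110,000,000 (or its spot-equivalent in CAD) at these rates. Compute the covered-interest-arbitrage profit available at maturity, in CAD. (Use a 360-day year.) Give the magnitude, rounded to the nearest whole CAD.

T = 335/360 years.
Keep in NOK, deliver into the forward: 110,000,000·1.0359647628·0.10660 = CAD 12,147,722.81.
Swap to CAD now, deposit: 110,000,000·0.10567·1.0649843788 = CAD 12,379,058.92.
The quoted forward undervalues NOK, so borrow NOK, convert to CAD at spot, deposit the CAD at 7.00%, and buy NOK forward at 0.10660 to cover the loan.
Arbitrage profit = |12,147,722.81 − 12,379,058.92| = CAD 231,336.

CAD 231,336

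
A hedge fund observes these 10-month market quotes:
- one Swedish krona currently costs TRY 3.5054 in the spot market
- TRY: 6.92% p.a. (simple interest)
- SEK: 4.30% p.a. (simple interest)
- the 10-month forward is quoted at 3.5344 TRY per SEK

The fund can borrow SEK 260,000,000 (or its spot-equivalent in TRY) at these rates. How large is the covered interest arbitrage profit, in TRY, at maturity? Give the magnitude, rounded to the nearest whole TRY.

TRY 12,088,804

T = 10/12 years.
Keep in SEK, deliver into the forward: 260,000,000·1.03583333333·3.5344 = TRY 951,872,826.66.
Swap to TRY now, deposit: 260,000,000·3.5054·1.05766666667 = TRY 963,961,630.67.
The quoted forward undervalues SEK, so borrow SEK, convert to TRY at spot, deposit the TRY at 6.92%, and buy SEK forward at 3.5344 to cover the loan.
Profit = 963,961,630.67 − 951,872,826.66 = TRY 12,088,804.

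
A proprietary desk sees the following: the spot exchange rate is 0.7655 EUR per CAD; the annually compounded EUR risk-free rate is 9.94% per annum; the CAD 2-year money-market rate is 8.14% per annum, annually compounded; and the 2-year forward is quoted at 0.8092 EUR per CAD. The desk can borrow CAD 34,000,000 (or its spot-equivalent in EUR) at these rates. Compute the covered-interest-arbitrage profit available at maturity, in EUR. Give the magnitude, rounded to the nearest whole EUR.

T = 2 years.
Keep in CAD, deliver into the forward: 34,000,000·1.16942596·0.8092 = EUR 32,174,182.55.
Swap to EUR now, deposit: 34,000,000·0.7655·1.20868036 = EUR 31,458,323.73.
The quoted forward overvalues CAD, so borrow EUR, buy CAD at spot, deposit the CAD at 8.14%, and sell the proceeds forward at 0.8092.
Arbitrage profit = |32,174,182.55 − 31,458,323.73| = EUR 715,859.

EUR 715,859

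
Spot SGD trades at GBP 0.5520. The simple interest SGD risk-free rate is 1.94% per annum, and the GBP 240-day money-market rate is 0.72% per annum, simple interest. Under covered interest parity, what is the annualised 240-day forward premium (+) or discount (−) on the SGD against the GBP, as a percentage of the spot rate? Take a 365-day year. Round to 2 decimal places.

-1.20%

T = 240/365 years.
F = S · g_GBP/g_SGD = 0.552 × 1.0047342/1.0127562 = 0.5476276.
Annualised premium = (F − S)/S × (1/T) = (0.5476276 − 0.552)/0.552 ÷ (240/365) = -1.20%.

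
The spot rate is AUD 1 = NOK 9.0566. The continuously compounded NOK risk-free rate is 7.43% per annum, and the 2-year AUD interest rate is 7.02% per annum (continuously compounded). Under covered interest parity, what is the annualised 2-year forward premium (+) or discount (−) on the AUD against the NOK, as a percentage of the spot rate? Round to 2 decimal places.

+0.41%

T = 2 years.
No-arbitrage forward: 9.0566 × 1.1602088 / 1.150734 = 9.1311693 NOK/AUD.
Annualised premium = (F − S)/S × (1/T) = (9.1311693 − 9.0566)/9.0566 ÷ 2 = 0.41%.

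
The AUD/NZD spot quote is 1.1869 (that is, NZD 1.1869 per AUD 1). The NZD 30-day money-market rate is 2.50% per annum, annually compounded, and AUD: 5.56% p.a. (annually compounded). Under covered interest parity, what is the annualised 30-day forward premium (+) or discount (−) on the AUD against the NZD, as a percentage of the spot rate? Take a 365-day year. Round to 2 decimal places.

-2.94%

T = 30/365 years.
No-arbitrage forward: 1.1869 × 1.0020316 / 1.0044572 = 1.1840338 NZD/AUD.
(F − S)/S ÷ T = (1.1840338 − 1.1869)/1.1869/(30/365) = -0.029381 → -2.94%.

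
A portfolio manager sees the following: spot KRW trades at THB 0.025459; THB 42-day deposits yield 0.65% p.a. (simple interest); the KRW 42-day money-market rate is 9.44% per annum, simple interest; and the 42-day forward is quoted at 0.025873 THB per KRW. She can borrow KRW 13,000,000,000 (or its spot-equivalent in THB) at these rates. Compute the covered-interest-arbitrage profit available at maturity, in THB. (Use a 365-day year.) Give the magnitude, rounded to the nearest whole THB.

T = 42/365 years.
Keep in KRW, deliver into the forward: 13,000,000,000·1.01086246575·0.025873 = THB 340,002,579.49.
Swap to THB now, deposit: 13,000,000,000·0.025459·1.00074794521 = THB 331,214,545.18.
The quoted forward overvalues KRW, so borrow THB, buy KRW at spot, deposit the KRW at 9.44%, and sell the proceeds forward at 0.025873.
Arbitrage profit = |340,002,579.49 − 331,214,545.18| = THB 8,788,034.

THB 8,788,034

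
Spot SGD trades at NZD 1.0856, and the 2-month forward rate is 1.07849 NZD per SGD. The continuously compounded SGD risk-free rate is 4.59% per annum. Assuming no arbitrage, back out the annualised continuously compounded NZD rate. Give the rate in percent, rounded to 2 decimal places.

T = 2/12 years.
By CIP, F/S equals the NZD-to-SGD growth ratio: 1.07849/1.0856 = 0.9934506.
SGD growth factor: e^(0.0459×2/12) = 1.0076793.
Hence g_NZD = 1.0010796.
r = ln(1.0010796)/(2/12) = 0.006474 → 0.65%.

0.65%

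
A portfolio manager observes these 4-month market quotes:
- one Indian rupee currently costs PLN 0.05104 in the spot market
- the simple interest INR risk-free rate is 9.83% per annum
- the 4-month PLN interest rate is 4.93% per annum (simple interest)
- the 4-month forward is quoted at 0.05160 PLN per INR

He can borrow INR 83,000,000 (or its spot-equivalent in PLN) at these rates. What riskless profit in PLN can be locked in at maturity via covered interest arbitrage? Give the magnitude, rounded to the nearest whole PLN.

PLN 117,196

T = 4/12 years.
Route A — deposit INR, sell forward: 83,000,000 × 1.032766667 × 0.05160 = PLN 4,423,133.08.
Route B — convert at spot, deposit PLN: 83,000,000 × 0.05104 × 1.016433333 = PLN 4,305,936.86.
The quoted forward overvalues INR, so borrow PLN, buy INR at spot, deposit the INR at 9.83%, and sell the proceeds forward at 0.05160.
The gap between the two covered legs is PLN 117,196.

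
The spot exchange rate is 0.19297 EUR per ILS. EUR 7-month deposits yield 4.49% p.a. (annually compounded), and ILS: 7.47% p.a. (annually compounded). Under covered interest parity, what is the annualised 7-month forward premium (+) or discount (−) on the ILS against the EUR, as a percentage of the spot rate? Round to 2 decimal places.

-2.79%

T = 7/12 years.
No-arbitrage forward: 0.19297 × 1.0259517 / 1.0429198 = 0.18983042 EUR/ILS.
Annualised premium = (F − S)/S × (1/T) = (0.18983042 − 0.19297)/0.19297 ÷ (7/12) = -2.79%.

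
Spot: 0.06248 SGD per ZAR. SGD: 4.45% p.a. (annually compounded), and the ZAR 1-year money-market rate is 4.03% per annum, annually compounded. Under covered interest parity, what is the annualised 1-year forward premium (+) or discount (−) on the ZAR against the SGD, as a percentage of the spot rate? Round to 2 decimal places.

+0.40%

T = 1 year.
No-arbitrage forward: 0.06248 × 1.044500 / 1.040300 = 0.06273225 SGD/ZAR.
Annualised premium = (F − S)/S × (1/T) = (0.06273225 − 0.06248)/0.06248 ÷ 1 = 0.40%.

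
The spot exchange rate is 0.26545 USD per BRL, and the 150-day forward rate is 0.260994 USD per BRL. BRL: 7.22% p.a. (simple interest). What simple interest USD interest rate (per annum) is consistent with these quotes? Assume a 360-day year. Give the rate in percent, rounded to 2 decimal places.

T = 150/360 years.
By CIP, F/S equals the USD-to-BRL growth ratio: 0.260994/0.26545 = 0.9832134.
The BRL side grows by 1 + 0.0722×150/360 = 1.0300833.
So the USD growth factor = 1.0127917.
r = (1.0127917 − 1)/(150/360) = 0.030700 → 3.07%.

3.07%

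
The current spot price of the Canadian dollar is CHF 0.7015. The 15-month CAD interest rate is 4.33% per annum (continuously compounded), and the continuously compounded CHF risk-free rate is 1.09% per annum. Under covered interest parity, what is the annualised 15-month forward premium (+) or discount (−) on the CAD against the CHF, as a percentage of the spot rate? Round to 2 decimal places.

T = 15/12 years.
No-arbitrage forward: 0.7015 × 1.0137182 / 1.0556165 = 0.6736569 CHF/CAD.
(F − S)/S ÷ T = (0.6736569 − 0.7015)/0.7015/(15/12) = -0.031753 → -3.18%.

-3.18%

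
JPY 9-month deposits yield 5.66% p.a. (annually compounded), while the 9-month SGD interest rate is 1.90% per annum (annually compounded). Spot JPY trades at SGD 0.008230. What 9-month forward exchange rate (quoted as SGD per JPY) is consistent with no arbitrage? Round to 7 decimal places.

0.0080094

T = 9/12 years.
SGD growth factor: (1 + 0.0190)^(9/12) = 1.0142164.
JPY accumulates by (1 + 0.0566)^(9/12) = 1.0421565.
So F = 0.00823 × 1.0142164 / 1.0421565 = 0.008009355 (SGD/JPY).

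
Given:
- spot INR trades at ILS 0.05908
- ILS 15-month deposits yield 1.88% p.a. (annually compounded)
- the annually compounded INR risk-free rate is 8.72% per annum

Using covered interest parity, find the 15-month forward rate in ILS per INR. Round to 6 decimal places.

T = 15/12 years.
ILS accumulates by (1 + 0.0188)^(15/12) = 1.023555.
INR growth factor: (1 + 0.0872)^(15/12) = 1.1101631.
CIP: F = S · (grow ILS)/(grow INR) = 0.05908 × 1.023555/1.1101631 = 0.05447094 ILS per INR.

0.054471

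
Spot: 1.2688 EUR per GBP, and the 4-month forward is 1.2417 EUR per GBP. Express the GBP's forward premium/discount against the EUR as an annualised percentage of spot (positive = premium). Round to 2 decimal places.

-6.41%

T = 4/12 years.
(F − S)/S = (1.2417 − 1.2688)/1.2688 = -0.0213588.
×(1/T) gives -6.41% p.a.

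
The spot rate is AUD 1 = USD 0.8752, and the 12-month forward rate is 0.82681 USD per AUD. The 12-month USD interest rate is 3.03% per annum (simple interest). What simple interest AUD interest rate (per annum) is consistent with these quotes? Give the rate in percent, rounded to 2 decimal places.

9.06%

T = 1 year.
F/S = 0.82681/0.8752 = 0.9447098 = (growth of USD) / (growth of AUD).
USD growth factor: 1 + 0.0303×1 = 1.030300.
That pins the AUD growth at 1.0905995.
r = (1.0905995 − 1)/1 = 0.090599 → 9.06%.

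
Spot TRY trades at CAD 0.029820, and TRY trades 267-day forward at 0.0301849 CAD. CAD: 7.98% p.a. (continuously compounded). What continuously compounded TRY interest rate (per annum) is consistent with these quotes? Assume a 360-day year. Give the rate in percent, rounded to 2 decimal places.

T = 267/360 years.
CIP gives F = S · g_CAD/g_TRY, so g_CAD/g_TRY = 0.0301849/0.02982 = 1.0122368.
The CAD side grows by e^(0.0798×267/360) = 1.0609715.
That pins the TRY growth at 1.0481456.
r = ln(1.0481456)/(267/360) = 0.063401 → 6.34%.

6.34%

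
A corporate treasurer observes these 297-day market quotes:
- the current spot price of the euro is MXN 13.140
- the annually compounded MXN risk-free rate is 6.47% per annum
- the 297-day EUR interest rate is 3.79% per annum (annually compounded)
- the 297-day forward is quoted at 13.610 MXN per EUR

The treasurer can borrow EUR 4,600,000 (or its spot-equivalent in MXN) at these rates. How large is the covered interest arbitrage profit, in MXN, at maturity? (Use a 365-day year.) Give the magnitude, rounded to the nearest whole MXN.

T = 297/365 years.
Keep in EUR, deliver into the forward: 4,600,000·1.0307319018·13.610 = MXN 64,530,001.44.
Swap to MXN now, deposit: 4,600,000·13.140·1.0523368521 = MXN 63,607,448.69.
The quoted forward overvalues EUR, so borrow MXN, buy EUR at spot, deposit the EUR at 3.79%, and sell the proceeds forward at 13.610.
The gap between the two covered legs is MXN 922,553.

MXN 922,553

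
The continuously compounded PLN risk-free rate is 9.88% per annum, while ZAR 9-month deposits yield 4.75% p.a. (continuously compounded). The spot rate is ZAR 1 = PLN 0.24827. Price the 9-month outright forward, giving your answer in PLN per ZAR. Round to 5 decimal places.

T = 9/12 years.
Growth of 1 PLN over T: e^(0.0988×9/12) = 1.0769145.
ZAR growth factor: e^(0.0475×9/12) = 1.0362672.
CIP: F = S · (grow PLN)/(grow ZAR) = 0.24827 × 1.0769145/1.0362672 = 0.2580083 PLN per ZAR.

0.25801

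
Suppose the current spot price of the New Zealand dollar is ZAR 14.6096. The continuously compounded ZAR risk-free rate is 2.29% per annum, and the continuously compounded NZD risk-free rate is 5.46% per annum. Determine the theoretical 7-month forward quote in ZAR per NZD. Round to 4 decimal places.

T = 7/12 years.
ZAR accumulates by e^(0.0229×7/12) = 1.01344795.
Growth of 1 NZD over T: e^(0.0546×7/12) = 1.03236264.
So F = 14.6096 × 1.01344795 / 1.03236264 = 14.341927 (ZAR/NZD).

14.3419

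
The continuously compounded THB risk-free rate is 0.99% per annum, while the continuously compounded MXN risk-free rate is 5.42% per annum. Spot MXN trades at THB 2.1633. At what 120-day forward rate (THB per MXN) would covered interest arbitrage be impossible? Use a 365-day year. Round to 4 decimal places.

2.1320

T = 120/365 years.
THB growth factor: e^(0.0099×120/365) = 1.0032601.
MXN accumulates by e^(0.0542×120/365) = 1.0179789.
So F = 2.1633 × 1.0032601 / 1.0179789 = 2.132021 (THB/MXN).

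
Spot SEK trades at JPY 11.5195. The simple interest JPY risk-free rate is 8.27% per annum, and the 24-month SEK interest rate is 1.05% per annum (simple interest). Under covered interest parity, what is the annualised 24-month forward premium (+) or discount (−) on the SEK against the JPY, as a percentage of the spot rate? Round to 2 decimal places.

+7.07%

T = 2 years.
No-arbitrage forward: 11.5195 × 1.165400 / 1.021000 = 13.1487025 JPY/SEK.
Annualised premium = (F − S)/S × (1/T) = (13.1487025 − 11.5195)/11.5195 ÷ 2 = 7.07%.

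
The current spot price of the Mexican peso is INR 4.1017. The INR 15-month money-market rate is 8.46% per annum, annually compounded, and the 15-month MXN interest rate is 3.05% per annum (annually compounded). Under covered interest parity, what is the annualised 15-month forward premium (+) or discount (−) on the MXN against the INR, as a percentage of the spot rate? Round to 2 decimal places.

T = 15/12 years.
CIP forward (INR per MXN) = 4.1017 × 1.1068455/1.0382693 = 4.3726114.
Annualised premium = (F − S)/S × (1/T) = (4.3726114 − 4.1017)/4.1017 ÷ (15/12) = 5.28%.

+5.28%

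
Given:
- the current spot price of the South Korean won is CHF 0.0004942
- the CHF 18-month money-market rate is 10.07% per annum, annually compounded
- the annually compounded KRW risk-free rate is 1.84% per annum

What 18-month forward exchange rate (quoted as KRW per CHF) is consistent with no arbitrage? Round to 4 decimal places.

T = 18/12 years.
CHF accumulates by (1 + 0.1007)^(18/12) = 1.1547911575.
KRW growth factor: (1 + 0.0184)^(18/12) = 1.0277265733.
So F = 0.0004942 × 1.1547911575 / 1.0277265733 = 0.0005553011909 (CHF/KRW).
Invert for KRW per CHF: 1 / 0.0005553011909 = 1800.8245.

1800.8245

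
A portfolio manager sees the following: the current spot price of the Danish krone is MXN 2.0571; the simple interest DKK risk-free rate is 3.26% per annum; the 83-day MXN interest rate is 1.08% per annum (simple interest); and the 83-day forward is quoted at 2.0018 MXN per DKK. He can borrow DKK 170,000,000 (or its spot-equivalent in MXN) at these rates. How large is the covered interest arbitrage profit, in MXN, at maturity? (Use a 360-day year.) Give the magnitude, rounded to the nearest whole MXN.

MXN 7,713,993

T = 83/360 years.
Invest the DKK and cover forward: 170,000,000 × 1.00751611111 × 2.0018 = MXN 342,863,777.71.
Convert at spot and invest in MXN: 170,000,000 × 2.0571 × 1.002490 = MXN 350,577,770.43.
The quoted forward undervalues DKK, so borrow DKK, convert to MXN at spot, deposit the MXN at 1.08%, and buy DKK forward at 2.0018 to cover the loan.
Arbitrage profit = |342,863,777.71 − 350,577,770.43| = MXN 7,713,993.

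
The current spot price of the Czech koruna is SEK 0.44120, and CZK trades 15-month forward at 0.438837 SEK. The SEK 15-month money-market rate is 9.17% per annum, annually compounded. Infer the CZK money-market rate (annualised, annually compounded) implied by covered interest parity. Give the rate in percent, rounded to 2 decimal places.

9.64%

T = 15/12 years.
F/S = 0.438837/0.4412 = 0.9946442 = (growth of SEK) / (growth of CZK).
SEK growth factor: (1 + 0.0917)^(15/12) = 1.1159099.
That pins the CZK growth at 1.1219187.
r = 1.1219187^(12/15) − 1 = 0.096400 → 9.64%.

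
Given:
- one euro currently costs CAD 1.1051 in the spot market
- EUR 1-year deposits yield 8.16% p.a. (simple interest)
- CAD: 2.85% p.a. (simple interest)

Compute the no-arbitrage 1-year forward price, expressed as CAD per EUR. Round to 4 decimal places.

T = 1 year.
Growth of 1 CAD over T: 1 + 0.0285×1 = 1.028500.
EUR accumulates by 1 + 0.0816×1 = 1.081600.
CIP: F = S · (grow CAD)/(grow EUR) = 1.1051 × 1.028500/1.081600 = 1.050846 CAD per EUR.

1.0508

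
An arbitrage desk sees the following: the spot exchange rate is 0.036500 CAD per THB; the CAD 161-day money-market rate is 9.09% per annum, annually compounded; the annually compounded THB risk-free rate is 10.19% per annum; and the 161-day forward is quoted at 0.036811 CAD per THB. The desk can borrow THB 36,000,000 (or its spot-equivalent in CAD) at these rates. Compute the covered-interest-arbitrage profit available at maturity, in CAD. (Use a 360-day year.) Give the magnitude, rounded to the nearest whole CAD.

CAD 17,836

T = 161/360 years.
Invest the THB and cover forward: 36,000,000 × 1.044352043 × 0.036811 = CAD 1,383,971.15.
Convert at spot and invest in CAD: 36,000,000 × 0.036500 × 1.039676591 = CAD 1,366,135.04.
The quoted forward overvalues THB, so borrow CAD, buy THB at spot, deposit the THB at 10.19%, and sell the proceeds forward at 0.036811.
The gap between the two covered legs is CAD 17,836.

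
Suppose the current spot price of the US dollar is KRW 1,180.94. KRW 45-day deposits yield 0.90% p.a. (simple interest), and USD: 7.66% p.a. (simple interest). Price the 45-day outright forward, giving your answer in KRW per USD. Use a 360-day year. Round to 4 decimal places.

1171.0557

T = 45/360 years.
Growth of 1 KRW over T: 1 + 0.0090×45/360 = 1.001125.
USD growth factor: 1 + 0.0766×45/360 = 1.009575.
CIP: F = S · (grow KRW)/(grow USD) = 1180.94 × 1.001125/1.009575 = 1171.055699 KRW per USD.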